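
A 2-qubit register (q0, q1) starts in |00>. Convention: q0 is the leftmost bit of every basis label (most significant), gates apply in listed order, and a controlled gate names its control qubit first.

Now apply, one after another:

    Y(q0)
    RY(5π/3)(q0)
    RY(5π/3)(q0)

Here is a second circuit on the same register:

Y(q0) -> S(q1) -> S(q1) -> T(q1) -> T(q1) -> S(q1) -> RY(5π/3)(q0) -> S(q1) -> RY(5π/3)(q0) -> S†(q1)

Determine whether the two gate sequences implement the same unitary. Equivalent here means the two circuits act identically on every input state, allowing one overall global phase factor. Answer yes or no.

Yes — the two circuits implement the same unitary up to a global phase.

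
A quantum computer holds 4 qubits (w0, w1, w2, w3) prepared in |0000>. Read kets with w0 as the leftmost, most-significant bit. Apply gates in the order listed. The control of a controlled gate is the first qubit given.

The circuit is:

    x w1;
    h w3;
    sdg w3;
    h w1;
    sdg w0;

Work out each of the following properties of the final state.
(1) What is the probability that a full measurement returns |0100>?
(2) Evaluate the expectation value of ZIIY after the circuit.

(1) A full measurement returns |0100> with probability 1/4.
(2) The observable ZIIY averages to -1.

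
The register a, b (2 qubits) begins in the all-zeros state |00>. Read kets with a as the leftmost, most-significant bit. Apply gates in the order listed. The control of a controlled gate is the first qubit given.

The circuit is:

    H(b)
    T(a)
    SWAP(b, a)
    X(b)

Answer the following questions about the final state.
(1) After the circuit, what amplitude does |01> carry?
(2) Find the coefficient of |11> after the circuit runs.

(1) The final state's coefficient on |01> equals sqrt(2)/2.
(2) The amplitude on |11> is sqrt(2)/2.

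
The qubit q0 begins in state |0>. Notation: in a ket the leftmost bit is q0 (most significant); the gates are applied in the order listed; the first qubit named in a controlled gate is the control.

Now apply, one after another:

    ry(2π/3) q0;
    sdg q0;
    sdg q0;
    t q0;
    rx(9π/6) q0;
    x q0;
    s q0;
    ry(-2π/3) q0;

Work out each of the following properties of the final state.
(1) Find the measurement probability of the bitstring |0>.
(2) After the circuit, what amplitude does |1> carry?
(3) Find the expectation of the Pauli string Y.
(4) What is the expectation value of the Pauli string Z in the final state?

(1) The probability of measuring |0> is -sqrt(3)/8 + sqrt(6)/16 + 1/2.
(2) The amplitude on |1> is -3*sqrt(2)*exp(I*pi/4)/8 - sqrt(6)*exp(I*pi/4)/8 - sqrt(2)*I/8 + sqrt(6)*I/8.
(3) The expectation value of Y is -sqrt(6)/4.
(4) The expectation value of Z is sqrt(3)*(-2 + sqrt(2))/8.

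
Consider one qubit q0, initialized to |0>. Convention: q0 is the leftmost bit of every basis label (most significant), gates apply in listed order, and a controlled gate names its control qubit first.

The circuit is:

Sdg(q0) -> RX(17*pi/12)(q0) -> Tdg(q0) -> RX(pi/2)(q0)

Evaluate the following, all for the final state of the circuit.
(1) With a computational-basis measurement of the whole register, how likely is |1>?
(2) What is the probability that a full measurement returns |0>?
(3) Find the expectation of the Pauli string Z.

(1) Outcome |1> occurs with probability 3/8 - sqrt(3)/8.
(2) Outcome |0> occurs with probability sqrt(3)/8 + 5/8.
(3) In the final state, Z has expectation 1/4 + sqrt(3)/4.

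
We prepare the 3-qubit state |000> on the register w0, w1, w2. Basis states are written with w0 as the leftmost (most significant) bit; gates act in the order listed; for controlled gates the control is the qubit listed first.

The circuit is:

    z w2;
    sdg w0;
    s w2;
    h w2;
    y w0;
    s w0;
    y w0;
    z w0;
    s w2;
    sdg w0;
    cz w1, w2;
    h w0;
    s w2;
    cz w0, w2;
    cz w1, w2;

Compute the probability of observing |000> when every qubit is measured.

Outcome |000> occurs with probability 1/4.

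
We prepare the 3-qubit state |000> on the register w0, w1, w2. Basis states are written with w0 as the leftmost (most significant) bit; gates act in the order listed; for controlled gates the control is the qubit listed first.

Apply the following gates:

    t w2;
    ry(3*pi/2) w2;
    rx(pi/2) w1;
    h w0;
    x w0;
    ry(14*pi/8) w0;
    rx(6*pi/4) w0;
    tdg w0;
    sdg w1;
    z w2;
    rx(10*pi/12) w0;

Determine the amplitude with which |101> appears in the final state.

|101> carries amplitude -sqrt(6*sqrt(2) + 12)*exp(I*pi/4)/32 - sqrt(2*sqrt(2) + 4)*exp(3*I*pi/4)/32 - sqrt(12 - 6*sqrt(2))*exp(I*pi/4)/32 - sqrt(12 - 6*sqrt(2))*exp(3*I*pi/4)/32 + sqrt(4 - 2*sqrt(2))*exp(3*I*pi/4)/32 + sqrt(4 - 2*sqrt(2))*exp(I*pi/4)/32 + (1 + I)*sqrt(4 - 2*sqrt(2))/32 + sqrt(2*sqrt(2) + 4)*exp(I*pi/4)/32 + (1 + I)*sqrt(12 - 6*sqrt(2))/32 + (-1 + I)*sqrt(2*sqrt(2) + 4)/32 + sqrt(6*sqrt(2) + 12)*exp(3*I*pi/4)/32 + (-1 + I)*sqrt(6*sqrt(2) + 12)/32 in the final state.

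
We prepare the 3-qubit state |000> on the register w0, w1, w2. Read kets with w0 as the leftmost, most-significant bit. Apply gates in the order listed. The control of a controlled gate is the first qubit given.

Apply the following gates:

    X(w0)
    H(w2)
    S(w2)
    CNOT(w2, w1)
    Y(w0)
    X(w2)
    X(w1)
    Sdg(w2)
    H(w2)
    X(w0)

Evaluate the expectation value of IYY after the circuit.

The expectation value of IYY is -1.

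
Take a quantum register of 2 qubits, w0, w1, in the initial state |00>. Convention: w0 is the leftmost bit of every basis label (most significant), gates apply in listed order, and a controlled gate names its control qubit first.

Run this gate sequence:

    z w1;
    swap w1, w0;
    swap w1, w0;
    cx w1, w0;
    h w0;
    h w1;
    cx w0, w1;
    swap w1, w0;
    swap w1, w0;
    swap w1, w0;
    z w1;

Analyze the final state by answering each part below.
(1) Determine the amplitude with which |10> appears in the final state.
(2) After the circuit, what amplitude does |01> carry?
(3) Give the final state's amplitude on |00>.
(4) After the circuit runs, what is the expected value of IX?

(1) |10> carries amplitude 1/2 in the final state.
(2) The final state's coefficient on |01> equals -1/2.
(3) |00> carries amplitude 1/2 in the final state.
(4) The observable IX averages to -1.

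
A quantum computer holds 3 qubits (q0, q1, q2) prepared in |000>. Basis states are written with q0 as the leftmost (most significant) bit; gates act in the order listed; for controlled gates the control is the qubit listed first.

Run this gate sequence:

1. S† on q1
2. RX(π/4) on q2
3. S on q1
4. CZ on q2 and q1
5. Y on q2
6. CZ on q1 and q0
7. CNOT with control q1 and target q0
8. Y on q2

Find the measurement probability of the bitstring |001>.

A full measurement returns |001> with probability 1/2 - sqrt(2)/4.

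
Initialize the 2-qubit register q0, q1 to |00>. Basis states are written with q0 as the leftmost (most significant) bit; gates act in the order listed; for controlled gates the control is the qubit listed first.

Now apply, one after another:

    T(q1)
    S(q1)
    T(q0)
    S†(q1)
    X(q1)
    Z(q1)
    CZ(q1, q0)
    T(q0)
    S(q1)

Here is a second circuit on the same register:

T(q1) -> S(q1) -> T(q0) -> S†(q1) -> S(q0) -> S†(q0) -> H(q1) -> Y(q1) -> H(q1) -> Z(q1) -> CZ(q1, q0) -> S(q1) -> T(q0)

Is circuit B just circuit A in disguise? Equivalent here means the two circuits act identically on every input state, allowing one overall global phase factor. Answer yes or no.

No: there is an input state on which the two circuits produce genuinely different outputs (not merely differing by a phase).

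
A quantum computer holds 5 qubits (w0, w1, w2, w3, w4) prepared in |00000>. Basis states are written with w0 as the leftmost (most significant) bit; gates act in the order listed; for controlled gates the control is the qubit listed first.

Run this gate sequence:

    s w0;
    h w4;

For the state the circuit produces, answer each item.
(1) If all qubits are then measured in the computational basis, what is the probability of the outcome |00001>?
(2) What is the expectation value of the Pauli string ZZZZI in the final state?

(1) A full measurement returns |00001> with probability 1/2.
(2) The observable ZZZZI averages to 1.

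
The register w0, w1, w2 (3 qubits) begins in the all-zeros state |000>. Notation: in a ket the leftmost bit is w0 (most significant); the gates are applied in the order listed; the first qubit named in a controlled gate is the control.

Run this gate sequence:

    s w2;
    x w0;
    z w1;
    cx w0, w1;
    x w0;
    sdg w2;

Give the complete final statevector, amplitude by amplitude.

After the circuit, the state carries amplitude 1 on |010>, and 0 on every other basis state.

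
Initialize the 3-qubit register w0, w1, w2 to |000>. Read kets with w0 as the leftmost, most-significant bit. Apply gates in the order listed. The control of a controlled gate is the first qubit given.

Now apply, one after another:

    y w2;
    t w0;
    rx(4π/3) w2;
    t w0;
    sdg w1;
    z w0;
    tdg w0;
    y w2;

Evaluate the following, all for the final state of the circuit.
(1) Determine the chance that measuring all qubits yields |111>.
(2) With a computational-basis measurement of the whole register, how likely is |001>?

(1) Outcome |111> occurs with probability 0.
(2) The probability of measuring |001> is 3/4.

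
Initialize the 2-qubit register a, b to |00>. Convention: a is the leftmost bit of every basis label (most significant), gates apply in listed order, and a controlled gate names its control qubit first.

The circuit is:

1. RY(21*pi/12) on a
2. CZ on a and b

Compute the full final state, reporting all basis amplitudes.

The resulting statevector has amplitude -sqrt(sqrt(2) + 2)/2 on |00>, 0 on |01>, sqrt(2 - sqrt(2))/2 on |10>, 0 on |11>.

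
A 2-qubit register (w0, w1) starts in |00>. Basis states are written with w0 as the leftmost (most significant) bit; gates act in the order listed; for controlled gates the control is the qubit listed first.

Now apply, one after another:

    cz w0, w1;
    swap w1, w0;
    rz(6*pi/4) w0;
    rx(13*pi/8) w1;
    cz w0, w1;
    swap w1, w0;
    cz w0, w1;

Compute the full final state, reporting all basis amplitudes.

After the circuit, the state carries amplitude exp(I*pi/4)*cos(3*pi/16) on |00>, 0 on |01>, exp(3*I*pi/4)*sin(3*pi/16) on |10>, 0 on |11>.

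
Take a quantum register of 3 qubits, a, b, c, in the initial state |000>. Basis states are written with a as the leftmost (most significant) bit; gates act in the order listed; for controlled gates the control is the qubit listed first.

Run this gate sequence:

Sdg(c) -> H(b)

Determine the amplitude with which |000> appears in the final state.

The amplitude on |000> is sqrt(2)/2.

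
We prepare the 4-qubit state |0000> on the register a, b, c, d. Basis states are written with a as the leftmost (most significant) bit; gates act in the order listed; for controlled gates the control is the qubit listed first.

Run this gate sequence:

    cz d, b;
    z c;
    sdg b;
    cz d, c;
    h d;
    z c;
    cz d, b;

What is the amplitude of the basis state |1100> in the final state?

The final state's coefficient on |1100> equals 0.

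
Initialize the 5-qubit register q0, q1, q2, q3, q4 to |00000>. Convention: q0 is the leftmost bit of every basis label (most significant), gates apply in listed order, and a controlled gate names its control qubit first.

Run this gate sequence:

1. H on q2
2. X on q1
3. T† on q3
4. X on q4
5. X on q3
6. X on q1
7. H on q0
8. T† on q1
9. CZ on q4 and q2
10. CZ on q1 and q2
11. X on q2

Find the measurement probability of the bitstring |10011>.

The probability of measuring |10011> is 1/4.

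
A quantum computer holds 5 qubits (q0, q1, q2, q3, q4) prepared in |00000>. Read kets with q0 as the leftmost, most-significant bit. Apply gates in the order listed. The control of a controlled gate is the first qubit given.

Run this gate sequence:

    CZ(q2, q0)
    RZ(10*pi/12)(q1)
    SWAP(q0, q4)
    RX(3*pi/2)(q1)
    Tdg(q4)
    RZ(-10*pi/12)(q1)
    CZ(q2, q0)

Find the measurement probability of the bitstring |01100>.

Outcome |01100> occurs with probability 0.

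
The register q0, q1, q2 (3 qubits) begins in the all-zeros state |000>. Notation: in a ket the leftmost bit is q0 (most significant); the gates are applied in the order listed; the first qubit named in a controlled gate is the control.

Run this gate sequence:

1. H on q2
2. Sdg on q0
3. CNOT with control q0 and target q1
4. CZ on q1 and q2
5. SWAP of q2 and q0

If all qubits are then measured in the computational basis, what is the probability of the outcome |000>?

A full measurement returns |000> with probability 1/2.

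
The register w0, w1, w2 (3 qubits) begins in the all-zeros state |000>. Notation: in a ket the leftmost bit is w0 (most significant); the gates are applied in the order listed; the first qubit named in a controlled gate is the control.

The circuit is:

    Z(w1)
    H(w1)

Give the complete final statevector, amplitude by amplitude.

The resulting statevector has amplitude sqrt(2)/2 on |000>, sqrt(2)/2 on |010>, and 0 on every other basis state.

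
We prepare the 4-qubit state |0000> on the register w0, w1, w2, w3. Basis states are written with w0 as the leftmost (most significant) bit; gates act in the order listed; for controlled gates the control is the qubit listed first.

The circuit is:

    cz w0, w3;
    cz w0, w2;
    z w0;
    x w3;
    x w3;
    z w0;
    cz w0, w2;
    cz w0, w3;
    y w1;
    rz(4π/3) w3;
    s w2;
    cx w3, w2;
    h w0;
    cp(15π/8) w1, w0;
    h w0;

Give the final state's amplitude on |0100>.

The amplitude on |0100> is -exp(17*I*pi/24)/2 - exp(5*I*pi/6)/2. Key observation: the block from step 1 through step 8 cancels to the identity and can be dropped.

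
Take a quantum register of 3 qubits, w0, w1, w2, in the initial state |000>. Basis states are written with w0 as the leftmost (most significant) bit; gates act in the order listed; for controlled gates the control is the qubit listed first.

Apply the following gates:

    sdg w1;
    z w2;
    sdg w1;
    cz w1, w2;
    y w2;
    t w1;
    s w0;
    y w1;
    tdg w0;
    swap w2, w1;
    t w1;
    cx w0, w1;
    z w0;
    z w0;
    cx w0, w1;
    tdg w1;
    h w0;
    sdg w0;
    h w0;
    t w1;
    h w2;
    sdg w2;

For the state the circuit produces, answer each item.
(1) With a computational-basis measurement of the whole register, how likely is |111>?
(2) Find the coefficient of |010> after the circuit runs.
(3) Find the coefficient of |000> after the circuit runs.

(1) The probability of measuring |111> is 1/4. Key observation: the block from step 11 through step 16 cancels to the identity and can be dropped.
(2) |010> carries amplitude -1/2 in the final state.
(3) The final state's coefficient on |000> equals 0.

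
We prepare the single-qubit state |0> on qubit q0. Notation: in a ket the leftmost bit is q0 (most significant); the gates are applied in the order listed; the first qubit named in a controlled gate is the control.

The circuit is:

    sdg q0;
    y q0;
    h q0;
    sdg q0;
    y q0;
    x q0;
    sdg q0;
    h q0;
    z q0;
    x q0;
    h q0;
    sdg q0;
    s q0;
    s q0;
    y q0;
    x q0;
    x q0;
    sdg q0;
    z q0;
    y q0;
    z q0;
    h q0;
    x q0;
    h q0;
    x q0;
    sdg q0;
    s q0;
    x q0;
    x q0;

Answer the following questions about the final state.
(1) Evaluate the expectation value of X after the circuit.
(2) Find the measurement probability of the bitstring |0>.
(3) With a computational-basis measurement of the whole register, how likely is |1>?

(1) The expectation value of X is 1. Key observation: gates 25-28 undo each other exactly, leaving only the rest of the circuit to track.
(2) A full measurement returns |0> with probability 1/2.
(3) The probability of measuring |1> is 1/2.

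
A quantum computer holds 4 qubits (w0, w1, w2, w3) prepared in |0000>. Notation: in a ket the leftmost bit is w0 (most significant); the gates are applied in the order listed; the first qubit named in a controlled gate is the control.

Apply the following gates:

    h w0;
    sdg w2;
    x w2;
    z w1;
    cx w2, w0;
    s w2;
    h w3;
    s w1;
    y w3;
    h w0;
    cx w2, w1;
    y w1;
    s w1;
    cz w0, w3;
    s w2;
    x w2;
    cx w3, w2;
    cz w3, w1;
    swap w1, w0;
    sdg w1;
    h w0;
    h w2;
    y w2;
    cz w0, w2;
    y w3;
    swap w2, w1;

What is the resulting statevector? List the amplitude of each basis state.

After the circuit, the state carries amplitude -sqrt(2)/4 on |0000>, sqrt(2)/4 on |0001>, 0 on |0010>, 0 on |0011>, -sqrt(2)/4 on |0100>, -sqrt(2)/4 on |0101>, 0 on |0110>, 0 on |0111>, -sqrt(2)/4 on |1000>, sqrt(2)/4 on |1001>, 0 on |1010>, 0 on |1011>, sqrt(2)/4 on |1100>, sqrt(2)/4 on |1101>, 0 on |1110>, 0 on |1111>.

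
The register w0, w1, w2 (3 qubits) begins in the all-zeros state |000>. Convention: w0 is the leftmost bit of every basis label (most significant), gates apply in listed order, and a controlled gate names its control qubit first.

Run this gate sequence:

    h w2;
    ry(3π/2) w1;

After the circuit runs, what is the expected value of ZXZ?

The expectation value of ZXZ is 0.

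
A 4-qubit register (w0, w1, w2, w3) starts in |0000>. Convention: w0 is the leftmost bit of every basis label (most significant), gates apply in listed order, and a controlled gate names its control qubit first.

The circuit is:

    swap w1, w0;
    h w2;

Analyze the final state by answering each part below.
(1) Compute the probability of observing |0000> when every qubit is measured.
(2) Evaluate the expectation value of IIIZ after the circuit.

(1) A full measurement returns |0000> with probability 1/2.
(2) The observable IIIZ averages to 1.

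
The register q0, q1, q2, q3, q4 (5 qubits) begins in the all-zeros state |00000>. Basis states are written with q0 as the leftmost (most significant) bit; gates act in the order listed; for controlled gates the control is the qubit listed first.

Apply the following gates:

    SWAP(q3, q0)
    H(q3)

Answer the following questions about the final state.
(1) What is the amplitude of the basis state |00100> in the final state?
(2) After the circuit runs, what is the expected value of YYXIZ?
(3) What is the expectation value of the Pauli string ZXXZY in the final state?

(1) The amplitude on |00100> is 0.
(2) In the final state, YYXIZ has expectation 0.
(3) In the final state, ZXXZY has expectation 0.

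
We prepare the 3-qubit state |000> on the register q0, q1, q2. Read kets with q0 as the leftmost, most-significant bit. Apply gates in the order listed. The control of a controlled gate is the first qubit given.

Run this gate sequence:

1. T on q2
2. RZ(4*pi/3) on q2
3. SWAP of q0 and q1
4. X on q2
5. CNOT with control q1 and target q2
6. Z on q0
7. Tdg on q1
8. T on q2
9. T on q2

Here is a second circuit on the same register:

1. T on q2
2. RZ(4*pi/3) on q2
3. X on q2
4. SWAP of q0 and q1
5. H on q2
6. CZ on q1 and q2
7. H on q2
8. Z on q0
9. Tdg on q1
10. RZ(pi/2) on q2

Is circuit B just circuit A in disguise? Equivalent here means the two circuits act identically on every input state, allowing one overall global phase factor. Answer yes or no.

Yes: on every input state the two circuits agree up to one overall phase factor.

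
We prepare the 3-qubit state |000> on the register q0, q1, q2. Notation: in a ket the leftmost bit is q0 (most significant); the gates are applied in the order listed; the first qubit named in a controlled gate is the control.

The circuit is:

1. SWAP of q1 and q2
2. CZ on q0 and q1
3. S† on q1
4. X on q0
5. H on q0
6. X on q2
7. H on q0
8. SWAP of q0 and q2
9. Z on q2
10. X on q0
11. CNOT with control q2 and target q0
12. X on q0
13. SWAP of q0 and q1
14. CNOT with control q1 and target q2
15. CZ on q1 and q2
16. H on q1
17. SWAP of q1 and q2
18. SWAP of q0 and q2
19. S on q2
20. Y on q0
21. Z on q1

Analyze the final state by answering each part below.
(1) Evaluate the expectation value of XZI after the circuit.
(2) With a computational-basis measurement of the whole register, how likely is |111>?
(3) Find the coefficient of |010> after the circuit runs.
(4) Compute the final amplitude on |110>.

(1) The observable XZI averages to 1.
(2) Outcome |111> occurs with probability 0.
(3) The final state's coefficient on |010> equals -sqrt(2)*I/2.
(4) The final state's coefficient on |110> equals sqrt(2)*I/2.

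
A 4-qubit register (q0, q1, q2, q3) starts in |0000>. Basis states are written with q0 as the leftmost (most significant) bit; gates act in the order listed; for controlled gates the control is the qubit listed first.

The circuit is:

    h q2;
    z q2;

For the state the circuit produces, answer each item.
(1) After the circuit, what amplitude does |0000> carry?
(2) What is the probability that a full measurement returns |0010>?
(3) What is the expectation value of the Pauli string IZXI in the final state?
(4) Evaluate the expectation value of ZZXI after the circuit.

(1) The amplitude on |0000> is sqrt(2)/2.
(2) Outcome |0010> occurs with probability 1/2.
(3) In the final state, IZXI has expectation -1.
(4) The observable ZZXI averages to -1.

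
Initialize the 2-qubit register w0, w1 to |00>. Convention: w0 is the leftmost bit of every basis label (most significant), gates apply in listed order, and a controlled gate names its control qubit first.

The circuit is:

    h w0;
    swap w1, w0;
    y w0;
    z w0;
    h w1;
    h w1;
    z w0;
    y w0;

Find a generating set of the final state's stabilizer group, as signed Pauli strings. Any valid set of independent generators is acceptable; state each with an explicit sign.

One valid set of independent stabilizer generators is +IX, +ZI (any independent generating set of the same group is equally correct).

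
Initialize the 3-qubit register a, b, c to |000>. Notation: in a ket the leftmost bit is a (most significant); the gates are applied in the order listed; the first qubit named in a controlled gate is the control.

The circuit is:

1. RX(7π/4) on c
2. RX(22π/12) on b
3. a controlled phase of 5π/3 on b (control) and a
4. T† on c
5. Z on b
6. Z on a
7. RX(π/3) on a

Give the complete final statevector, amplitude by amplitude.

The final amplitudes are sqrt(sqrt(2) + 2)*(sqrt(6) + 3*sqrt(2))/16 on |000>, sqrt(2 - sqrt(2))*(sqrt(6) + 3*sqrt(2))*exp(I*pi/4)/16 on |001>, -3*sqrt(2)*I*sqrt(sqrt(2) + 2)/16 + sqrt(6)*I*sqrt(sqrt(2) + 2)/16 on |010>, sqrt(2 - sqrt(2))*(-3*sqrt(2) + sqrt(6))*exp(3*I*pi/4)/16 on |011>, -sqrt(6)*I*sqrt(sqrt(2) + 2)/16 - sqrt(2)*I*sqrt(sqrt(2) + 2)/16 on |100>, sqrt(2 - sqrt(2))*(-sqrt(6) - sqrt(2))*exp(3*I*pi/4)/16 on |101>, sqrt(sqrt(2) + 2)*(-sqrt(6) + sqrt(2))/16 on |110>, sqrt(2 - sqrt(2))*(-sqrt(6) + sqrt(2))*exp(I*pi/4)/16 on |111>.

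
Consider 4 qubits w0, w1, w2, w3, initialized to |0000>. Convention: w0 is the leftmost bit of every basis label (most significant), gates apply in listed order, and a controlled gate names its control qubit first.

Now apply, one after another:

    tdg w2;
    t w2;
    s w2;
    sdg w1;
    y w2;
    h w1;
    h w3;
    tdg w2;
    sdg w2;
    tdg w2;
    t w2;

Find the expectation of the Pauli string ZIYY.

In the final state, ZIYY has expectation 0.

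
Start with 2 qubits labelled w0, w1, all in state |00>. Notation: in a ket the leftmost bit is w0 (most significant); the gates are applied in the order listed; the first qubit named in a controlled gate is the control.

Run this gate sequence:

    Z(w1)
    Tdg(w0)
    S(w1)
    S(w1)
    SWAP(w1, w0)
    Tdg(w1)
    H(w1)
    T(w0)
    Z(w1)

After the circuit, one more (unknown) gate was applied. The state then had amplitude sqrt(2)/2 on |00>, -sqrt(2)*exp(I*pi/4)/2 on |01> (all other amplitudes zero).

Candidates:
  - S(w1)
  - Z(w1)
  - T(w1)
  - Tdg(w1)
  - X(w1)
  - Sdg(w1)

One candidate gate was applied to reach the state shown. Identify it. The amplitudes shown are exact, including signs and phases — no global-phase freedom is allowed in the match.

The applied gate was T(w1).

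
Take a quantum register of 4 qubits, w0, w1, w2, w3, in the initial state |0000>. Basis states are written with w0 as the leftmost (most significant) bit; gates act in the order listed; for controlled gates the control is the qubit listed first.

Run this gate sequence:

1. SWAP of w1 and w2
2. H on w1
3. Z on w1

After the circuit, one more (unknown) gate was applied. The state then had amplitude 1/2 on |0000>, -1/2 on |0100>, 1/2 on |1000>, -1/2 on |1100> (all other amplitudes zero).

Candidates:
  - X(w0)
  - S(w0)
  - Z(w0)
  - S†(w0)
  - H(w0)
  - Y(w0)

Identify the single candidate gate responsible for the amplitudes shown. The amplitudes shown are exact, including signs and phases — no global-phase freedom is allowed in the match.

The applied gate was H(w0).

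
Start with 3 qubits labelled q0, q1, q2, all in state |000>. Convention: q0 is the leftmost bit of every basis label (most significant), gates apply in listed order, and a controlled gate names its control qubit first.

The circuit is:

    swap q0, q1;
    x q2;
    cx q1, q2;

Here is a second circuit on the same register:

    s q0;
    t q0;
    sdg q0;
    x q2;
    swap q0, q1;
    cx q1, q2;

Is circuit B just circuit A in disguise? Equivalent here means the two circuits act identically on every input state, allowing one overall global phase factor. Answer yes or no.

No — the two circuits implement different unitaries, even allowing a global phase.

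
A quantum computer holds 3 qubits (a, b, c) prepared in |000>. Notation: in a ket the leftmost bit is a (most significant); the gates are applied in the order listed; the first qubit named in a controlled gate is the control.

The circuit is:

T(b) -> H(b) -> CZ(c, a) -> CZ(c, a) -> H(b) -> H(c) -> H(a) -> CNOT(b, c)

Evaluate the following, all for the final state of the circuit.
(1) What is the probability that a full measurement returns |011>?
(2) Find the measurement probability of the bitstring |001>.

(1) Outcome |011> occurs with probability 0. Key observation: gates 2-5 undo each other exactly, leaving only the rest of the circuit to track.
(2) The probability of measuring |001> is 1/4.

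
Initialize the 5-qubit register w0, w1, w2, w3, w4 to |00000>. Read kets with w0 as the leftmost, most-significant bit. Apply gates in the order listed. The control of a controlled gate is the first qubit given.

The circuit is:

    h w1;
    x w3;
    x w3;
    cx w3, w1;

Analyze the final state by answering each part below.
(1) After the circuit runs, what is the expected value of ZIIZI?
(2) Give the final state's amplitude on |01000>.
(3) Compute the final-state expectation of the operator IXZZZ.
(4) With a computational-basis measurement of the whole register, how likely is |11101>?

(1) The expectation value of ZIIZI is 1. Key observation: gates 2-3 undo each other exactly, leaving only the rest of the circuit to track.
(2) The amplitude on |01000> is sqrt(2)/2.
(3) The observable IXZZZ averages to 1.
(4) The probability of measuring |11101> is 0.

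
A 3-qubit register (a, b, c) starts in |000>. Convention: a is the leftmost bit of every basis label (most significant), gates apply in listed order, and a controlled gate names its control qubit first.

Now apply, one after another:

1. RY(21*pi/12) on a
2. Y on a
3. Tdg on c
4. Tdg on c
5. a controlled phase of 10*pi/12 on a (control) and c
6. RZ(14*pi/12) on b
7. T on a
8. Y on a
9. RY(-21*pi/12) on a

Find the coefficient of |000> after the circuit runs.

|000> carries amplitude (-(sqrt(2) + 2)*exp(7*I*pi/12) - (2 - sqrt(2))*exp(I*pi/3))*exp(I*pi/12)/4 in the final state.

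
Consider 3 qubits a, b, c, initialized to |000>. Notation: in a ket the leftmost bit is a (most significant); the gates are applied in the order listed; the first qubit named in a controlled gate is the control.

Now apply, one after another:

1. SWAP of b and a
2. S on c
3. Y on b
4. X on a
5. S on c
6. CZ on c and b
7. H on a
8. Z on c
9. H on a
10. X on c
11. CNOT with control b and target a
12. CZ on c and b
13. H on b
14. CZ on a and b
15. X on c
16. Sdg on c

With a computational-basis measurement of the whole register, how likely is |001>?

The probability of measuring |001> is 0.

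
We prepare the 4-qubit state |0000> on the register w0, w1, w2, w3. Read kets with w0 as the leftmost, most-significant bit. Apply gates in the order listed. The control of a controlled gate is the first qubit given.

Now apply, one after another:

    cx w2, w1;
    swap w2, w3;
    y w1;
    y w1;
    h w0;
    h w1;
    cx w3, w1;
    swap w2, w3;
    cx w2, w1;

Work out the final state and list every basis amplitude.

The final amplitudes are 1/2 on |0000>, 1/2 on |0100>, 1/2 on |1000>, 1/2 on |1100>, and 0 on every other basis state.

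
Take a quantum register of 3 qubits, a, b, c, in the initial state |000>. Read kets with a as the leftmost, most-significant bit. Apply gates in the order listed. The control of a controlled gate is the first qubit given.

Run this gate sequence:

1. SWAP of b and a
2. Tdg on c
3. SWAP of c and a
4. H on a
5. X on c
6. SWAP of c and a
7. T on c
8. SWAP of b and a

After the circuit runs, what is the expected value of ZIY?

In the final state, ZIY has expectation sqrt(2)/2.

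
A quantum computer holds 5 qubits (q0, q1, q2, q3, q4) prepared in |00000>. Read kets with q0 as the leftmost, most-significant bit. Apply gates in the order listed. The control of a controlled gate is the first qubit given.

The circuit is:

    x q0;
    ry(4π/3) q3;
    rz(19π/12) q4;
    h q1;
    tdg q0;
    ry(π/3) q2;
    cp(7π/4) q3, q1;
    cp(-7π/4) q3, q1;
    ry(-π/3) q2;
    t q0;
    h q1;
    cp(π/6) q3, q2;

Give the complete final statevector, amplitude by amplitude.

After the circuit, the state carries amplitude exp(5*I*pi/24)/2 on |10000>, -sqrt(3)*exp(5*I*pi/24)/2 on |10010>, and 0 on every other basis state.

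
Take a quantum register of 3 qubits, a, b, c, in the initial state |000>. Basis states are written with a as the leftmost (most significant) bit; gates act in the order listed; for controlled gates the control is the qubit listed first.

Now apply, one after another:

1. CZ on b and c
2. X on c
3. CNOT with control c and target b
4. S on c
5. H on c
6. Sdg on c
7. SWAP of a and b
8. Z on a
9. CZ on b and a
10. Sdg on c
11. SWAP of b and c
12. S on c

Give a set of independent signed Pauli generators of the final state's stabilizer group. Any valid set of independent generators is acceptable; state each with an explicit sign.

The final state is stabilized by the group generated by +IXI, -ZII, +IIZ; other independent generating sets are equally valid.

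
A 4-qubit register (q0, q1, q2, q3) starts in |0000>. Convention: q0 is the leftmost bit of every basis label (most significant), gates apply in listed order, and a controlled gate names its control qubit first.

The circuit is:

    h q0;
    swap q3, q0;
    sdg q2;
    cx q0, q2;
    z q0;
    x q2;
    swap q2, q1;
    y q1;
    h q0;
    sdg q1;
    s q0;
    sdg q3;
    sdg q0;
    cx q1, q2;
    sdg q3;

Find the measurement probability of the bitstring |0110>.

Outcome |0110> occurs with probability 0.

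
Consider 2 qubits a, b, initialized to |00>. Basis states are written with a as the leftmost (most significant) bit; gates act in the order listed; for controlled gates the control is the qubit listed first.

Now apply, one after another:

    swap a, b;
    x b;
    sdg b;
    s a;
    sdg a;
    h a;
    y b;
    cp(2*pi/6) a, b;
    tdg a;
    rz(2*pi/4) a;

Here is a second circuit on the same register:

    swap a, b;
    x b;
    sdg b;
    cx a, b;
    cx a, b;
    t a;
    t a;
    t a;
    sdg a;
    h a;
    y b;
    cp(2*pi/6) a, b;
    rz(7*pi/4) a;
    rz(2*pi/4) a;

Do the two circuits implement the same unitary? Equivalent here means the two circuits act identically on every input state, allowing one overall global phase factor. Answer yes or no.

No: there is an input state on which the two circuits produce genuinely different outputs (not merely differing by a phase).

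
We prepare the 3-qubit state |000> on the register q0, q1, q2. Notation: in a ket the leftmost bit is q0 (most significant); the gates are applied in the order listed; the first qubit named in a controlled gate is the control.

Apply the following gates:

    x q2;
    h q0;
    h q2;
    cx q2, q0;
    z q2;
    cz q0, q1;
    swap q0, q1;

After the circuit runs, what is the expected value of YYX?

The expectation value of YYX is 0.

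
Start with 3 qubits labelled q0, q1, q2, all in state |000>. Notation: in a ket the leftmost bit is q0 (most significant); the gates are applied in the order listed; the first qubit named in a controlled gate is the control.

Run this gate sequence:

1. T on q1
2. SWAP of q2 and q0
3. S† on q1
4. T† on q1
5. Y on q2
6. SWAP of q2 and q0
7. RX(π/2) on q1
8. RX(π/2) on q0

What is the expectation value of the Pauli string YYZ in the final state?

The observable YYZ averages to -1.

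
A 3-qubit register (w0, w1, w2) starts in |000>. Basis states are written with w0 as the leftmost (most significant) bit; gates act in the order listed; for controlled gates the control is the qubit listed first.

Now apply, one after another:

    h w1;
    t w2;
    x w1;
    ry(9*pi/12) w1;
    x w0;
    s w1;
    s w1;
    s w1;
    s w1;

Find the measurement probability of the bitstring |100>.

A full measurement returns |100> with probability 1/2 - sqrt(2)/4. Key observation: the block from step 6 through step 9 cancels to the identity and can be dropped.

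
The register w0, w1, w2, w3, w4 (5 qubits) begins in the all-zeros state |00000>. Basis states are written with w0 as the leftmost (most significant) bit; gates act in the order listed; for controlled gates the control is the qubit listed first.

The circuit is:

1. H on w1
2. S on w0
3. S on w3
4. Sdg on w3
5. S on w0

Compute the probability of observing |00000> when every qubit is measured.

Outcome |00000> occurs with probability 1/2.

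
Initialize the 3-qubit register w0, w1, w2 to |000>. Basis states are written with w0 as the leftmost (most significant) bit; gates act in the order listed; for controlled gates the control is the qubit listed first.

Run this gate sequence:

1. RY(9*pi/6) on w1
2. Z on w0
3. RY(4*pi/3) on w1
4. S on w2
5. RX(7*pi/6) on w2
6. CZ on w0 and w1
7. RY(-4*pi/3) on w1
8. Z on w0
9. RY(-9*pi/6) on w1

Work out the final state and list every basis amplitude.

After the circuit, the state carries amplitude -sqrt(6)/4 + sqrt(2)/4 on |000>, I*(-sqrt(6) - sqrt(2))/4 on |001>, and 0 on every other basis state.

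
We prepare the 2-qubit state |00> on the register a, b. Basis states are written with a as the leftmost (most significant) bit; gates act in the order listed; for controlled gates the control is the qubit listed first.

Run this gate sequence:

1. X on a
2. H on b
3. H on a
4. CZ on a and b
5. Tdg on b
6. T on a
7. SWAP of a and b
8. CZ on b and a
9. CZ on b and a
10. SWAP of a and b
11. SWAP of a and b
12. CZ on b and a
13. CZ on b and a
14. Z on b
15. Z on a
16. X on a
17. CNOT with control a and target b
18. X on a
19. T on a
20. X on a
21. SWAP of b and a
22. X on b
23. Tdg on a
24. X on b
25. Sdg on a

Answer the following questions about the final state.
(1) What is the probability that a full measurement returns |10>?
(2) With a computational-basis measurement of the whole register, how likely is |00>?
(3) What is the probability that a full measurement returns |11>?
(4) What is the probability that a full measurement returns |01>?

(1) The probability of measuring |10> is 1/4.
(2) The probability of measuring |00> is 1/4.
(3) A full measurement returns |11> with probability 1/4.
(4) A full measurement returns |01> with probability 1/4.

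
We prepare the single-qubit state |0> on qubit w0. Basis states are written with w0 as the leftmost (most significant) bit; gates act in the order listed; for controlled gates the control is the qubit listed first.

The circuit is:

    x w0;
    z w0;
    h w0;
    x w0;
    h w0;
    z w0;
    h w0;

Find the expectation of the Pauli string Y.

The expectation value of Y is 0. Key observation: steps 3-6 multiply out to the identity, so the circuit reduces to the remaining gates.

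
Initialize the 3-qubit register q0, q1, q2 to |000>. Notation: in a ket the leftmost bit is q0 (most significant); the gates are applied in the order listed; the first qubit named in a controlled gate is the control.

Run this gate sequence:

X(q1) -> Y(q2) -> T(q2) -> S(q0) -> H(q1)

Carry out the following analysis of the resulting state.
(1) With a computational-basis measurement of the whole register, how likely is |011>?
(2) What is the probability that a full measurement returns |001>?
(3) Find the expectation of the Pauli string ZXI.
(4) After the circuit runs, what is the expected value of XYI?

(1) The probability of measuring |011> is 1/2.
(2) Outcome |001> occurs with probability 1/2.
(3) In the final state, ZXI has expectation -1.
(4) The observable XYI averages to 0.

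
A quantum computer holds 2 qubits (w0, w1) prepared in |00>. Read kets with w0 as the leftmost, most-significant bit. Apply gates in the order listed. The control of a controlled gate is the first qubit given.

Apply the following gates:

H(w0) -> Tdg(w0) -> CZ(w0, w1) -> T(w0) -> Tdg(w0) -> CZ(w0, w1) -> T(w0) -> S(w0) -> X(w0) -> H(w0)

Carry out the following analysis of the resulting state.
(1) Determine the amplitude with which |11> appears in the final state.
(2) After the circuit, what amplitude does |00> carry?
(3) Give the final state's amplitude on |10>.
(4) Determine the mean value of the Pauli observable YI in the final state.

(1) |11> carries amplitude 0 in the final state. Key observation: gates 2-7 undo each other exactly, leaving only the rest of the circuit to track.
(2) The final state's coefficient on |00> equals 1/2 + I/2.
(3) The final state's coefficient on |10> equals -1/2 + I/2.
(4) The observable YI averages to 1.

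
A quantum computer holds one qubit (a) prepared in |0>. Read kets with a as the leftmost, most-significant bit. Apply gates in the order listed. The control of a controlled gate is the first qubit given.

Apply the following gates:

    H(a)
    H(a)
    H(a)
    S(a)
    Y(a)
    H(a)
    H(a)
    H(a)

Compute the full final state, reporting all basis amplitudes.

The resulting statevector has amplitude 1/2 + I/2 on |0>, 1/2 - I/2 on |1>.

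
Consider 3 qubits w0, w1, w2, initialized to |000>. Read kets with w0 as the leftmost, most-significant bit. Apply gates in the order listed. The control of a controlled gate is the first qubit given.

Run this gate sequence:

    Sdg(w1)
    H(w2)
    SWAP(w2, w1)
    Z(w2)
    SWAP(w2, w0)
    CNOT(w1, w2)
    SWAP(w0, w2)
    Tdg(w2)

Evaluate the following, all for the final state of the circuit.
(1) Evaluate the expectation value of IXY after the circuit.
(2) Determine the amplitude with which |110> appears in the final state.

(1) The observable IXY averages to 0.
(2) |110> carries amplitude sqrt(2)/2 in the final state.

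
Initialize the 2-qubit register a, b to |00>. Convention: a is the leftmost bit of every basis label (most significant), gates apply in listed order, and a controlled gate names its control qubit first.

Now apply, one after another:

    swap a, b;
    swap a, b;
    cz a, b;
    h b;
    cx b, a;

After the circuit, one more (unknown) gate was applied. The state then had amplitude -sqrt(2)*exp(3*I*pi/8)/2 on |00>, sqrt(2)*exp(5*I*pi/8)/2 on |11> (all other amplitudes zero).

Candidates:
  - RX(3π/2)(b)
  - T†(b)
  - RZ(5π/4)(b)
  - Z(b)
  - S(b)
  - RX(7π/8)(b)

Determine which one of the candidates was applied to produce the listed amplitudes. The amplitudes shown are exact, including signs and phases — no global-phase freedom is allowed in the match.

The applied gate was RZ(5π/4)(b).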